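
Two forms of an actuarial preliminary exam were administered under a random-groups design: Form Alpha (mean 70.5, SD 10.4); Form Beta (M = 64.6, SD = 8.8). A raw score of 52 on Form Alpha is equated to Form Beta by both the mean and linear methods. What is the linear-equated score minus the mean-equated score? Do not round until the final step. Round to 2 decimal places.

2.85

Mean-equated: 52 + (64.6 − 70.5) = 46.10
Linear-equated: (8.8/10.4)(52 − 70.5) + 64.6 = 48.946
Difference = 48.946 − 46.10 = 2.85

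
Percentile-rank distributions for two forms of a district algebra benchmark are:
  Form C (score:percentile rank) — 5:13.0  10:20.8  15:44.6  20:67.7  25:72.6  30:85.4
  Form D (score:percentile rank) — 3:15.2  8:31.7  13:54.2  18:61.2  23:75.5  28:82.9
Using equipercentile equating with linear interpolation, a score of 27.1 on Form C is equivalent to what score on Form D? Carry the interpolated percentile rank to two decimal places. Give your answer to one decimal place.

24.7

PR of 27.1 on Form C: 72.6 + (27.1 − 25)/(30 − 25) × (85.4 − 72.6) = 77.98
On Form D, PR 77.98 falls between score 23 (PR 75.5) and 28 (PR 82.9).
Interpolate: 23 + (77.98 − 75.5)/(82.9 − 75.5) × (28 − 23) = 24.7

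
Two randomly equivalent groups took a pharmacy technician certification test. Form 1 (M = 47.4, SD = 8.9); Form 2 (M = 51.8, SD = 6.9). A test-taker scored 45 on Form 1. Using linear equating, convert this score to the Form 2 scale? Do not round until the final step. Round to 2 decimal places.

Linear equating: y = (SD_Y/SD_X)(x − M_X) + M_Y
y = (6.9/8.9)(45 − 47.4) + 51.8
y = 0.775281 × -2.4 + 51.8 = -1.8607 + 51.8 = 49.94

49.94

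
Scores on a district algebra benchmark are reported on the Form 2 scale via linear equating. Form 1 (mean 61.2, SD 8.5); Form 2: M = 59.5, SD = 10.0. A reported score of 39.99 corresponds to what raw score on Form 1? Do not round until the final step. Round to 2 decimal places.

44.62

Invert y = (SD_Y/SD_X)(x − M_X) + M_Y:
x = (SD_X/SD_Y)(y − M_Y) + M_X = (8.5/10.0)(39.99 − 59.5) + 61.2
x = 0.850000 × -19.510 + 61.2 = 44.62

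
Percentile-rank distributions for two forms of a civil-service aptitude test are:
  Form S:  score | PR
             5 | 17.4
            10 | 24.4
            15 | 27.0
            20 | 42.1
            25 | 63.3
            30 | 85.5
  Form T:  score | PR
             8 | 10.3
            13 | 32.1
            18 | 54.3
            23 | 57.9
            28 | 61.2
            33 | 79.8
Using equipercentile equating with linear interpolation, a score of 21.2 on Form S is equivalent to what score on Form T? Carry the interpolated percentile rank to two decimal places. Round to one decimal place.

PR of 21.2 on Form S: 42.1 + (21.2 − 20)/(25 − 20) × (63.3 − 42.1) = 47.19
On Form T, PR 47.19 falls between score 13 (PR 32.1) and 18 (PR 54.3).
Interpolate: 13 + (47.19 − 32.1)/(54.3 − 32.1) × (18 − 13) = 16.4

16.4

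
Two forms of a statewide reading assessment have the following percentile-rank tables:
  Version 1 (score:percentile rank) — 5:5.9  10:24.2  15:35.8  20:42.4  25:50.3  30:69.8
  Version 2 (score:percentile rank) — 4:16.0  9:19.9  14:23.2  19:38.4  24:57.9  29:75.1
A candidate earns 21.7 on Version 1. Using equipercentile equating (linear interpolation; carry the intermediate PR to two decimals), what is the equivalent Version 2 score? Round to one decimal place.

PR of 21.7 on Version 1: 42.4 + (21.7 − 20)/(25 − 20) × (50.3 − 42.4) = 45.09
On Version 2, PR 45.09 falls between score 19 (PR 38.4) and 24 (PR 57.9).
Interpolate: 19 + (45.09 − 38.4)/(57.9 − 38.4) × (24 − 19) = 20.7

20.7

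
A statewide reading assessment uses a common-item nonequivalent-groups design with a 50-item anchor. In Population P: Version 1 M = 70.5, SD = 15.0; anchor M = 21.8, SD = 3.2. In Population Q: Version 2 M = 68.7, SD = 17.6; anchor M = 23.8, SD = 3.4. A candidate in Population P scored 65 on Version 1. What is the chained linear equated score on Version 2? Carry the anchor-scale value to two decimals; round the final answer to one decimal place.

Version 1 → anchor (Population P): v = (3.2/15.0)(65 − 70.5) + 21.8 = 20.63
anchor → Version 2 (Population Q): y = (17.6/3.4)(20.63 − 23.8) + 68.7 = 52.3

52.3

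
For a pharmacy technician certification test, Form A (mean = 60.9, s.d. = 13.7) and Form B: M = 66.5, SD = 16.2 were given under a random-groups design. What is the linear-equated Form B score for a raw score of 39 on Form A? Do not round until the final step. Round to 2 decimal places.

Linear equating: y = (SD_Y/SD_X)(x − M_X) + M_Y
y = (16.2/13.7)(39 − 60.9) + 66.5
y = 1.182482 × -21.9 + 66.5 = -25.8964 + 66.5 = 40.60

40.60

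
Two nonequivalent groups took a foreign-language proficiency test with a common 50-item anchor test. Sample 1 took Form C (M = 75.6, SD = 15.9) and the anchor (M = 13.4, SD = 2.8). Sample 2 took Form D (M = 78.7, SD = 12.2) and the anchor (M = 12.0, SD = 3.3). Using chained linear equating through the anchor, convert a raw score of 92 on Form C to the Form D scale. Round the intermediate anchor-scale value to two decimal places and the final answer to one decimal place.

Form C → anchor (Sample 1): v = (2.8/15.9)(92 − 75.6) + 13.4 = 16.29
anchor → Form D (Sample 2): y = (12.2/3.3)(16.29 − 12.0) + 78.7 = 94.6

94.6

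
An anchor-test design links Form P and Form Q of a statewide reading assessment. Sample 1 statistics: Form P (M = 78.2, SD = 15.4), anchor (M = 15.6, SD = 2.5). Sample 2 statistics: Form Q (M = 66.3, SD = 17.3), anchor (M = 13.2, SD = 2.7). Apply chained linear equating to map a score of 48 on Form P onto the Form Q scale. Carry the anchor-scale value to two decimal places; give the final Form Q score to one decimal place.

50.3

Form P → anchor (Sample 1): v = (2.5/15.4)(48 − 78.2) + 15.6 = 10.70
anchor → Form Q (Sample 2): y = (17.3/2.7)(10.70 − 13.2) + 66.3 = 50.3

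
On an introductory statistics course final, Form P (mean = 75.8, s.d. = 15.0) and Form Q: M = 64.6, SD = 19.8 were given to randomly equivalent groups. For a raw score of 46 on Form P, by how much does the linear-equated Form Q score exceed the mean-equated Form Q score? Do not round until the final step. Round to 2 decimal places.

Mean-equated: 46 + (64.6 − 75.8) = 34.80
Linear-equated: (19.8/15.0)(46 − 75.8) + 64.6 = 25.264
Difference = 25.264 − 34.80 = -9.54

-9.54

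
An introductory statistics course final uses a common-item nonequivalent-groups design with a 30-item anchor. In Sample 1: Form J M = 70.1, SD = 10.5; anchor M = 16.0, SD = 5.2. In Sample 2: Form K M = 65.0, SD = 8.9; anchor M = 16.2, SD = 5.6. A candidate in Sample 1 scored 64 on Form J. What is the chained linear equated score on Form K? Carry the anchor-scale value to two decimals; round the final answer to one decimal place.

59.9

Form J → anchor (Sample 1): v = (5.2/10.5)(64 − 70.1) + 16.0 = 12.98
anchor → Form K (Sample 2): y = (8.9/5.6)(12.98 − 16.2) + 65.0 = 59.9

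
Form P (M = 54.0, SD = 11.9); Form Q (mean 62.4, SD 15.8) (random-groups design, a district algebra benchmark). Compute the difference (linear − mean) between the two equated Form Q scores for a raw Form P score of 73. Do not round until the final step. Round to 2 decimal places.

Mean-equated: 73 + (62.4 − 54.0) = 81.40
Linear-equated: (15.8/11.9)(73 − 54.0) + 62.4 = 87.627
Difference = 87.627 − 81.40 = 6.23

6.23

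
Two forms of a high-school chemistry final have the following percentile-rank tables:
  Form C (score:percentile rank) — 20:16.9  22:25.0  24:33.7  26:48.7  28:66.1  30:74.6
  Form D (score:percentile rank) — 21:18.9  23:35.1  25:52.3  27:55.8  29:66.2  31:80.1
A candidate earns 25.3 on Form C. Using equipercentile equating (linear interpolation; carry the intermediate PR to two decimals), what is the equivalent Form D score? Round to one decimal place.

PR of 25.3 on Form C: 33.7 + (25.3 − 24)/(26 − 24) × (48.7 − 33.7) = 43.45
On Form D, PR 43.45 falls between score 23 (PR 35.1) and 25 (PR 52.3).
Interpolate: 23 + (43.45 − 35.1)/(52.3 − 35.1) × (25 − 23) = 24.0

24.0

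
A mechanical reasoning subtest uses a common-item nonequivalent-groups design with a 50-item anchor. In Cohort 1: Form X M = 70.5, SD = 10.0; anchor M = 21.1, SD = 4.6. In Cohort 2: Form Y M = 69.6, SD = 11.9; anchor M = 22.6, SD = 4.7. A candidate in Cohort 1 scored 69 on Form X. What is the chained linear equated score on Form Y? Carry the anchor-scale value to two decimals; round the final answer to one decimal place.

64.1

Form X → anchor (Cohort 1): v = (4.6/10.0)(69 − 70.5) + 21.1 = 20.41
anchor → Form Y (Cohort 2): y = (11.9/4.7)(20.41 − 22.6) + 69.6 = 64.1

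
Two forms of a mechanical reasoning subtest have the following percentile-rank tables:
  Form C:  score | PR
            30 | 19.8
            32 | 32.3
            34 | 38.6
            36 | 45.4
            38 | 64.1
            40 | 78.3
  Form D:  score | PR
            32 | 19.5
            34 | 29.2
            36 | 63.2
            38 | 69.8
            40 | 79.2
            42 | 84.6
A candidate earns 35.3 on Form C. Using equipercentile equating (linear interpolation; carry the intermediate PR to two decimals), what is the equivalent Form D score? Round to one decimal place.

PR of 35.3 on Form C: 38.6 + (35.3 − 34)/(36 − 34) × (45.4 − 38.6) = 43.02
On Form D, PR 43.02 falls between score 34 (PR 29.2) and 36 (PR 63.2).
Interpolate: 34 + (43.02 − 29.2)/(63.2 − 29.2) × (36 − 34) = 34.8

34.8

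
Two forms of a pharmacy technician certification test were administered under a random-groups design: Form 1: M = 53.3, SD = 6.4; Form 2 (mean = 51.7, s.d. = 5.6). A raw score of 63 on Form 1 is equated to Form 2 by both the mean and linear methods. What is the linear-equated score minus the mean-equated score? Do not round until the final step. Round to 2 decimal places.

Mean-equated: 63 + (51.7 − 53.3) = 61.40
Linear-equated: (5.6/6.4)(63 − 53.3) + 51.7 = 60.188
Difference = 60.188 − 61.40 = -1.21

-1.21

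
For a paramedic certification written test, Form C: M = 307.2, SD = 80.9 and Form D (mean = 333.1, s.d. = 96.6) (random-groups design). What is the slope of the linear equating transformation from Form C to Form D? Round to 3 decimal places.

1.194

A = SD_Y / SD_X = 96.6 / 80.9 = 1.194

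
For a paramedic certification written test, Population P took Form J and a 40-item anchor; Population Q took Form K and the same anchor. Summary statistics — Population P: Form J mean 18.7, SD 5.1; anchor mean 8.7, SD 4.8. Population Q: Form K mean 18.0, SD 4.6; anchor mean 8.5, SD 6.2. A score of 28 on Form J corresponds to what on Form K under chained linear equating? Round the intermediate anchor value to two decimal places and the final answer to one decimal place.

24.6

Form J → anchor (Population P): v = (4.8/5.1)(28 − 18.7) + 8.7 = 17.45
anchor → Form K (Population Q): y = (4.6/6.2)(17.45 − 8.5) + 18.0 = 24.6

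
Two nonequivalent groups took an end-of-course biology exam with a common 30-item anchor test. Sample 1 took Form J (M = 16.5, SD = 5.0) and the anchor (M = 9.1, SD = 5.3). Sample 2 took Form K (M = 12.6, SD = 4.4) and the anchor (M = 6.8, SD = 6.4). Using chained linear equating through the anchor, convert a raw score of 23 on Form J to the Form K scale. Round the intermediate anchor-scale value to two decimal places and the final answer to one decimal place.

18.9

Form J → anchor (Sample 1): v = (5.3/5.0)(23 − 16.5) + 9.1 = 15.99
anchor → Form K (Sample 2): y = (4.4/6.4)(15.99 − 6.8) + 12.6 = 18.9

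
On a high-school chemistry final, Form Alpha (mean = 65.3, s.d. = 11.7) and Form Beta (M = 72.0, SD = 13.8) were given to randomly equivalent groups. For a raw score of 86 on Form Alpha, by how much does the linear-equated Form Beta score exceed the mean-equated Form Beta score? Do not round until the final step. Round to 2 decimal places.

3.72

Mean-equated: 86 + (72.0 − 65.3) = 92.70
Linear-equated: (13.8/11.7)(86 − 65.3) + 72.0 = 96.415
Difference = 96.415 − 92.70 = 3.72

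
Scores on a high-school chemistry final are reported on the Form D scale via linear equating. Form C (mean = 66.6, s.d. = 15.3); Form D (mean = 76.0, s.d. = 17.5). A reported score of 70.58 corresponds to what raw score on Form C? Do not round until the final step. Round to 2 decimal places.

61.86

Invert y = (SD_Y/SD_X)(x − M_X) + M_Y:
x = (SD_X/SD_Y)(y − M_Y) + M_X = (15.3/17.5)(70.58 − 76.0) + 66.6
x = 0.874286 × -5.420 + 66.6 = 61.86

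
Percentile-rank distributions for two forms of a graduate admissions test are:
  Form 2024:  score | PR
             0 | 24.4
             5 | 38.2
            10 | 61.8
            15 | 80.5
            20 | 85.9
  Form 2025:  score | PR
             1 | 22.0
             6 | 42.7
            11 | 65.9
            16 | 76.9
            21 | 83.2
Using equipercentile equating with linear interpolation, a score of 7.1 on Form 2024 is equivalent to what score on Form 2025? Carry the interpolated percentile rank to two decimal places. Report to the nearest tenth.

7.2

PR of 7.1 on Form 2024: 38.2 + (7.1 − 5)/(10 − 5) × (61.8 − 38.2) = 48.11
On Form 2025, PR 48.11 falls between score 6 (PR 42.7) and 11 (PR 65.9).
Interpolate: 6 + (48.11 − 42.7)/(65.9 − 42.7) × (11 − 6) = 7.2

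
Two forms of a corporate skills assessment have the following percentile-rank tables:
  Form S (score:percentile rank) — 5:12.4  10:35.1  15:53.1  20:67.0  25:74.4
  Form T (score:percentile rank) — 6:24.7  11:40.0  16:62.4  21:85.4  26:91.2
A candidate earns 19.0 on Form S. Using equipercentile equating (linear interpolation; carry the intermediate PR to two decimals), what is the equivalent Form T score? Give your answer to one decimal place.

16.4

PR of 19.0 on Form S: 53.1 + (19.0 − 15)/(20 − 15) × (67.0 − 53.1) = 64.22
On Form T, PR 64.22 falls between score 16 (PR 62.4) and 21 (PR 85.4).
Interpolate: 16 + (64.22 − 62.4)/(85.4 − 62.4) × (21 − 16) = 16.4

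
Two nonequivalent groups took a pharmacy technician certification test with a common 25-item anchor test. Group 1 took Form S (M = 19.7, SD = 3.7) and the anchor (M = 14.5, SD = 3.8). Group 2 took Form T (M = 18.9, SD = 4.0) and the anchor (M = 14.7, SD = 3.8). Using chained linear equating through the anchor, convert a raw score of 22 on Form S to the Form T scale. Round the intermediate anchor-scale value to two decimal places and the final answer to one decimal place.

Form S → anchor (Group 1): v = (3.8/3.7)(22 − 19.7) + 14.5 = 16.86
anchor → Form T (Group 2): y = (4.0/3.8)(16.86 − 14.7) + 18.9 = 21.2

21.2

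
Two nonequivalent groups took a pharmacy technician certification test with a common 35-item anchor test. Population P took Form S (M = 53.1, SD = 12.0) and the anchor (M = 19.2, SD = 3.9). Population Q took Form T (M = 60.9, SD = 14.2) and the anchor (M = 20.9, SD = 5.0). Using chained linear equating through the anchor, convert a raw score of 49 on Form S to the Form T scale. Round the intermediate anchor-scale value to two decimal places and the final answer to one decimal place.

Form S → anchor (Population P): v = (3.9/12.0)(49 − 53.1) + 19.2 = 17.87
anchor → Form T (Population Q): y = (14.2/5.0)(17.87 − 20.9) + 60.9 = 52.3

52.3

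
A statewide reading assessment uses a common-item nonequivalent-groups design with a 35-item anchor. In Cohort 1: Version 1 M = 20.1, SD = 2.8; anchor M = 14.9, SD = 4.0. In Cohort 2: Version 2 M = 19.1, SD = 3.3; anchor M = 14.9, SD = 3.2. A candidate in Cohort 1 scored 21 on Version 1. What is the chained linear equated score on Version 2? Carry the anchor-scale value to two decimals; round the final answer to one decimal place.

Version 1 → anchor (Cohort 1): v = (4.0/2.8)(21 − 20.1) + 14.9 = 16.19
anchor → Version 2 (Cohort 2): y = (3.3/3.2)(16.19 − 14.9) + 19.1 = 20.4

20.4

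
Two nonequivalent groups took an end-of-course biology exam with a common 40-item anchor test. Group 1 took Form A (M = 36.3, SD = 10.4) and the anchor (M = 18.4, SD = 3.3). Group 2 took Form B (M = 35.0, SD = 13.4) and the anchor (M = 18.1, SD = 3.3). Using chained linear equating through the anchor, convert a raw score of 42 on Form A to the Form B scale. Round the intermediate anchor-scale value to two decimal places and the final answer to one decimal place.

Form A → anchor (Group 1): v = (3.3/10.4)(42 − 36.3) + 18.4 = 20.21
anchor → Form B (Group 2): y = (13.4/3.3)(20.21 − 18.1) + 35.0 = 43.6

43.6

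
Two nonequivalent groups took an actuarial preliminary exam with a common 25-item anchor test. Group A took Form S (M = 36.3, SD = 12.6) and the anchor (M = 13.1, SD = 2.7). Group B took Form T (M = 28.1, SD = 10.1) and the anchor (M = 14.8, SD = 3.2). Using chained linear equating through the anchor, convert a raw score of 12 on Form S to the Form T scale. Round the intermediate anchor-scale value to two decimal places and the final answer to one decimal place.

Form S → anchor (Group A): v = (2.7/12.6)(12 − 36.3) + 13.1 = 7.89
anchor → Form T (Group B): y = (10.1/3.2)(7.89 − 14.8) + 28.1 = 6.3

6.3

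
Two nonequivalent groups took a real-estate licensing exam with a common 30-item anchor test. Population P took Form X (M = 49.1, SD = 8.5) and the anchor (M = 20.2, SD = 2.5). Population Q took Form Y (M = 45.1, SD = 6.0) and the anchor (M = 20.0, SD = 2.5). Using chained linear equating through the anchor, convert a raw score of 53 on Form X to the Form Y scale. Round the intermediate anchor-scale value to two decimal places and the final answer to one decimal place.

48.3

Form X → anchor (Population P): v = (2.5/8.5)(53 − 49.1) + 20.2 = 21.35
anchor → Form Y (Population Q): y = (6.0/2.5)(21.35 − 20.0) + 45.1 = 48.3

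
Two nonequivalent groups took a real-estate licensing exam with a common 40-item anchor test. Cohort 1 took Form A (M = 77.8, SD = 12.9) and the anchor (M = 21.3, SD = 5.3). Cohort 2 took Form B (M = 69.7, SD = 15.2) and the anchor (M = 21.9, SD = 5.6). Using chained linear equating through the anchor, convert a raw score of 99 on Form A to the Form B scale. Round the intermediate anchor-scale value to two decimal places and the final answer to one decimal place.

Form A → anchor (Cohort 1): v = (5.3/12.9)(99 − 77.8) + 21.3 = 30.01
anchor → Form B (Cohort 2): y = (15.2/5.6)(30.01 − 21.9) + 69.7 = 91.7

91.7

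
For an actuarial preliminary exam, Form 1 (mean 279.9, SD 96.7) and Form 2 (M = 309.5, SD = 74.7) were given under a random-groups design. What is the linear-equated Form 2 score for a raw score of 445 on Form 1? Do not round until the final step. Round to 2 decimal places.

437.04

Linear equating: y = (SD_Y/SD_X)(x − M_X) + M_Y
y = (74.7/96.7)(445 − 279.9) + 309.5
y = 0.772492 × 165.1 + 309.5 = 127.5385 + 309.5 = 437.04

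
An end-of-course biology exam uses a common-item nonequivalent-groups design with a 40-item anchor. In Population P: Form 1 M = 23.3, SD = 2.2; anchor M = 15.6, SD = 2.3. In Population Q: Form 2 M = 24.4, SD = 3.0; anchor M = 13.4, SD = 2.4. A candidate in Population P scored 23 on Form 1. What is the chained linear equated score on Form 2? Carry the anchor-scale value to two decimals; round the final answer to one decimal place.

Form 1 → anchor (Population P): v = (2.3/2.2)(23 − 23.3) + 15.6 = 15.29
anchor → Form 2 (Population Q): y = (3.0/2.4)(15.29 − 13.4) + 24.4 = 26.8

26.8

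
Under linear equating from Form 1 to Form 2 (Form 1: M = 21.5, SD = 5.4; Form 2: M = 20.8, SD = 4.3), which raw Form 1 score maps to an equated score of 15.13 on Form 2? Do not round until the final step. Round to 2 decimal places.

14.38

Invert y = (SD_Y/SD_X)(x − M_X) + M_Y:
x = (SD_X/SD_Y)(y − M_Y) + M_X = (5.4/4.3)(15.13 − 20.8) + 21.5
x = 1.255814 × -5.670 + 21.5 = 14.38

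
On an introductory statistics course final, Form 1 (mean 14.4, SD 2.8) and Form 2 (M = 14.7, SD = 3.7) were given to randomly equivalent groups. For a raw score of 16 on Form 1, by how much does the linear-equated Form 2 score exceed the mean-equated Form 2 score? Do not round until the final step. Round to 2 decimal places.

Mean-equated: 16 + (14.7 − 14.4) = 16.30
Linear-equated: (3.7/2.8)(16 − 14.4) + 14.7 = 16.814
Difference = 16.814 − 16.30 = 0.51

0.51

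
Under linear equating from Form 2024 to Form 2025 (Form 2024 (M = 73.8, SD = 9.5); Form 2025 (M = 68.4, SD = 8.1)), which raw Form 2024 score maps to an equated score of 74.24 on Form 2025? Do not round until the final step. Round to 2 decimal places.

80.65

Invert y = (SD_Y/SD_X)(x − M_X) + M_Y:
x = (SD_X/SD_Y)(y − M_Y) + M_X = (9.5/8.1)(74.24 − 68.4) + 73.8
x = 1.172840 × 5.840 + 73.8 = 80.65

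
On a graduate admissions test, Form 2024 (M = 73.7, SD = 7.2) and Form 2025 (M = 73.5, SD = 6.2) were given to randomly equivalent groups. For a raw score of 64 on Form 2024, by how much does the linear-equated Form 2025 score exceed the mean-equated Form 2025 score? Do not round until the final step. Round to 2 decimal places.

Mean-equated: 64 + (73.5 − 73.7) = 63.80
Linear-equated: (6.2/7.2)(64 − 73.7) + 73.5 = 65.147
Difference = 65.147 − 63.80 = 1.35

1.35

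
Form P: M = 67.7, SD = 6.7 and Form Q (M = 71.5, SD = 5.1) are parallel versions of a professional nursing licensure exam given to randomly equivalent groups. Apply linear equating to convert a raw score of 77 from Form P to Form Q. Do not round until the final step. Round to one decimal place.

Linear equating: y = (SD_Y/SD_X)(x − M_X) + M_Y
y = (5.1/6.7)(77 − 67.7) + 71.5
y = 0.761194 × 9.3 + 71.5 = 7.0791 + 71.5 = 78.6

78.6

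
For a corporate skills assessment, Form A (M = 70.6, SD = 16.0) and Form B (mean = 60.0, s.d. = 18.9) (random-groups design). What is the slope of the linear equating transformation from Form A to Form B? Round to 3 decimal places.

A = SD_Y / SD_X = 18.9 / 16.0 = 1.181

1.181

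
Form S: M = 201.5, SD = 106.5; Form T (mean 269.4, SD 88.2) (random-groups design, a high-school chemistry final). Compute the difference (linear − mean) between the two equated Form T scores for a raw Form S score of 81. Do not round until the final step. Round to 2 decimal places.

20.71

Mean-equated: 81 + (269.4 − 201.5) = 148.90
Linear-equated: (88.2/106.5)(81 − 201.5) + 269.4 = 169.606
Difference = 169.606 − 148.90 = 20.71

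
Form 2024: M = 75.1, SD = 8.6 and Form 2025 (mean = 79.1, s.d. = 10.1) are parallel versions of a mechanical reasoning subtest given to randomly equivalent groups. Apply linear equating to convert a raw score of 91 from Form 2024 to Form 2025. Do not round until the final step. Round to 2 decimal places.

Linear equating: y = (SD_Y/SD_X)(x − M_X) + M_Y
y = (10.1/8.6)(91 − 75.1) + 79.1
y = 1.174419 × 15.9 + 79.1 = 18.6733 + 79.1 = 97.77

97.77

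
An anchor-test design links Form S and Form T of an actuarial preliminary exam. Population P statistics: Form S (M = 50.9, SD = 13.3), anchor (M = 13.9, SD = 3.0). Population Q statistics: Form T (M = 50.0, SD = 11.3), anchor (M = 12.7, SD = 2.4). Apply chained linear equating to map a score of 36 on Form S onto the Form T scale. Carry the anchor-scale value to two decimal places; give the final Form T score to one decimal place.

39.8

Form S → anchor (Population P): v = (3.0/13.3)(36 − 50.9) + 13.9 = 10.54
anchor → Form T (Population Q): y = (11.3/2.4)(10.54 − 12.7) + 50.0 = 39.8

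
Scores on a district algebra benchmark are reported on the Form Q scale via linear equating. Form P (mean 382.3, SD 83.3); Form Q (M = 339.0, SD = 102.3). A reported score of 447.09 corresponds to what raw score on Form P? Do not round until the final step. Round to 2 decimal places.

Invert y = (SD_Y/SD_X)(x − M_X) + M_Y:
x = (SD_X/SD_Y)(y − M_Y) + M_X = (83.3/102.3)(447.09 − 339.0) + 382.3
x = 0.814272 × 108.090 + 382.3 = 470.31

470.31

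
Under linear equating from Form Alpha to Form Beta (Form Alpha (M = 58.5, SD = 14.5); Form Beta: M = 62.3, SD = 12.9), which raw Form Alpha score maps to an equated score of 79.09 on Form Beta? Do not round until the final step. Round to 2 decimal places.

77.37

Invert y = (SD_Y/SD_X)(x − M_X) + M_Y:
x = (SD_X/SD_Y)(y − M_Y) + M_X = (14.5/12.9)(79.09 − 62.3) + 58.5
x = 1.124031 × 16.790 + 58.5 = 77.37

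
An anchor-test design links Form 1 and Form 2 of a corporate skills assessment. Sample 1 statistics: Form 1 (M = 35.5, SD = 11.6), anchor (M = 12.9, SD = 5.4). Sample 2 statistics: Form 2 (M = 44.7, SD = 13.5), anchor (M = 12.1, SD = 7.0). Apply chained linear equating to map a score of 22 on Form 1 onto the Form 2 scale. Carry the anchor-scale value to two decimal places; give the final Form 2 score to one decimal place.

34.1

Form 1 → anchor (Sample 1): v = (5.4/11.6)(22 − 35.5) + 12.9 = 6.62
anchor → Form 2 (Sample 2): y = (13.5/7.0)(6.62 − 12.1) + 44.7 = 34.1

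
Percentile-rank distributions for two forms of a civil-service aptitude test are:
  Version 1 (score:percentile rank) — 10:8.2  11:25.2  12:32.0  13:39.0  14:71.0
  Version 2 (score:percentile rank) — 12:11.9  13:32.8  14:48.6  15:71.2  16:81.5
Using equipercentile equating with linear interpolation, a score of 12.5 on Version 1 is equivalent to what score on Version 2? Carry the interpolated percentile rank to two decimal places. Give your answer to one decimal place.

PR of 12.5 on Version 1: 32.0 + (12.5 − 12)/(13 − 12) × (39.0 − 32.0) = 35.50
On Version 2, PR 35.50 falls between score 13 (PR 32.8) and 14 (PR 48.6).
Interpolate: 13 + (35.50 − 32.8)/(48.6 − 32.8) × (14 − 13) = 13.2

13.2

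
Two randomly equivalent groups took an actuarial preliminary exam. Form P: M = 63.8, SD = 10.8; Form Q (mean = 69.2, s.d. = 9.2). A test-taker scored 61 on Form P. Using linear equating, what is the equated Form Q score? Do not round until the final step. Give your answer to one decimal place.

Linear equating: y = (SD_Y/SD_X)(x − M_X) + M_Y
y = (9.2/10.8)(61 − 63.8) + 69.2
y = 0.851852 × -2.8 + 69.2 = -2.3852 + 69.2 = 66.8

66.8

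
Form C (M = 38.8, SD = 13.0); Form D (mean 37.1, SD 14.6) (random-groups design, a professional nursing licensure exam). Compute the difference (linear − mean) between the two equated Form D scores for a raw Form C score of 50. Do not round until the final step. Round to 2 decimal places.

Mean-equated: 50 + (37.1 − 38.8) = 48.30
Linear-equated: (14.6/13.0)(50 − 38.8) + 37.1 = 49.678
Difference = 49.678 − 48.30 = 1.38

1.38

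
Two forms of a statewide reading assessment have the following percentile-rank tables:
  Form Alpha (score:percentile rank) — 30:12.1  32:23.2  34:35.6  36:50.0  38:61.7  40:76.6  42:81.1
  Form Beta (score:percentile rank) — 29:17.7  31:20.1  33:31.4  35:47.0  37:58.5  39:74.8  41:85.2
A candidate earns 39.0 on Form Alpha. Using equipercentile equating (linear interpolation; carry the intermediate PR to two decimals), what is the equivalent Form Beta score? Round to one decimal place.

38.3

PR of 39.0 on Form Alpha: 61.7 + (39.0 − 38)/(40 − 38) × (76.6 − 61.7) = 69.15
On Form Beta, PR 69.15 falls between score 37 (PR 58.5) and 39 (PR 74.8).
Interpolate: 37 + (69.15 − 58.5)/(74.8 − 58.5) × (39 − 37) = 38.3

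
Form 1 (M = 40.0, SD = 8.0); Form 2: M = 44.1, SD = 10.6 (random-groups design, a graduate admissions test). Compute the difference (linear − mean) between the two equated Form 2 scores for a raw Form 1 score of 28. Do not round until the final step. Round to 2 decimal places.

-3.90

Mean-equated: 28 + (44.1 − 40.0) = 32.10
Linear-equated: (10.6/8.0)(28 − 40.0) + 44.1 = 28.200
Difference = 28.200 − 32.10 = -3.90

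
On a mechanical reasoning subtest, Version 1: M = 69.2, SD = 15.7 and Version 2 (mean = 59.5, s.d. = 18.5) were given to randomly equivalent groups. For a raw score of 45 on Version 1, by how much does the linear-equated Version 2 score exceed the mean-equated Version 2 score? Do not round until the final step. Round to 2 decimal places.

-4.32

Mean-equated: 45 + (59.5 − 69.2) = 35.30
Linear-equated: (18.5/15.7)(45 − 69.2) + 59.5 = 30.984
Difference = 30.984 − 35.30 = -4.32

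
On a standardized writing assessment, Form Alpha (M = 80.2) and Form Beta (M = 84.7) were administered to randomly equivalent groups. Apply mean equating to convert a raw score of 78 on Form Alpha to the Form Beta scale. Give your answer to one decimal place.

82.5

Mean equating: y = x + (M_Y − M_X) = 78 + (84.7 − 80.2) = 82.5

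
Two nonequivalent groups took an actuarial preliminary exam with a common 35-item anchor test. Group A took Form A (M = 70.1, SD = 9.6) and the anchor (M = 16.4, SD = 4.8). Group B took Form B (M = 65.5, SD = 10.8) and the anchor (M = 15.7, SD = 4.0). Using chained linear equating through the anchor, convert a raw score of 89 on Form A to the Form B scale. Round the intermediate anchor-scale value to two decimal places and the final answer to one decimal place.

92.9

Form A → anchor (Group A): v = (4.8/9.6)(89 − 70.1) + 16.4 = 25.85
anchor → Form B (Group B): y = (10.8/4.0)(25.85 − 15.7) + 65.5 = 92.9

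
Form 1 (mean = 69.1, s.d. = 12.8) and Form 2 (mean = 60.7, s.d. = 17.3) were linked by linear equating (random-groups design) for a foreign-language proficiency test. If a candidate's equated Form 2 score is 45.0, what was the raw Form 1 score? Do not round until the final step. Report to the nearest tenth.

57.5

Invert y = (SD_Y/SD_X)(x − M_X) + M_Y:
x = (SD_X/SD_Y)(y − M_Y) + M_X = (12.8/17.3)(45.0 − 60.7) + 69.1
x = 0.739884 × -15.700 + 69.1 = 57.5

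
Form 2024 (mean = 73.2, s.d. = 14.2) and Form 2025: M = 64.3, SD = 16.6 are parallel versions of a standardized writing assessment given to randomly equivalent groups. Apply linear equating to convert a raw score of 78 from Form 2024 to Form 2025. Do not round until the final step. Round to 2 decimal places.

69.91

Linear equating: y = (SD_Y/SD_X)(x − M_X) + M_Y
y = (16.6/14.2)(78 − 73.2) + 64.3
y = 1.169014 × 4.8 + 64.3 = 5.6113 + 64.3 = 69.91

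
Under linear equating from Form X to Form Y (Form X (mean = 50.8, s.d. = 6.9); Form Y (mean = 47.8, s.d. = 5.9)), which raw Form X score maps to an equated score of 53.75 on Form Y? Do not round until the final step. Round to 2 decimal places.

Invert y = (SD_Y/SD_X)(x − M_X) + M_Y:
x = (SD_X/SD_Y)(y − M_Y) + M_X = (6.9/5.9)(53.75 − 47.8) + 50.8
x = 1.169492 × 5.950 + 50.8 = 57.76

57.76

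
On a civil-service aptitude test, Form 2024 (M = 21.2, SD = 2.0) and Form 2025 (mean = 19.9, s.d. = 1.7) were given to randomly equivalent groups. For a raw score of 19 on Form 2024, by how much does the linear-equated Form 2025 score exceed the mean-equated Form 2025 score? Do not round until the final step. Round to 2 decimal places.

Mean-equated: 19 + (19.9 − 21.2) = 17.70
Linear-equated: (1.7/2.0)(19 − 21.2) + 19.9 = 18.030
Difference = 18.030 − 17.70 = 0.33

0.33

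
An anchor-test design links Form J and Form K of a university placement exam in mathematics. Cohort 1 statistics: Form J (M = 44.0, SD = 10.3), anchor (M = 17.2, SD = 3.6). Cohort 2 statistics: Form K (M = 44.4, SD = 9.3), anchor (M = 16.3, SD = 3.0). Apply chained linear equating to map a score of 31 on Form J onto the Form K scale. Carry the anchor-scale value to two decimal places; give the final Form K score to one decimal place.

Form J → anchor (Cohort 1): v = (3.6/10.3)(31 − 44.0) + 17.2 = 12.66
anchor → Form K (Cohort 2): y = (9.3/3.0)(12.66 − 16.3) + 44.4 = 33.1

33.1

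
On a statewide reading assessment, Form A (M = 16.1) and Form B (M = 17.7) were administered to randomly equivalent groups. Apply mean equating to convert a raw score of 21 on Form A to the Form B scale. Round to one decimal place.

Mean equating: y = x + (M_Y − M_X) = 21 + (17.7 − 16.1) = 22.6

22.6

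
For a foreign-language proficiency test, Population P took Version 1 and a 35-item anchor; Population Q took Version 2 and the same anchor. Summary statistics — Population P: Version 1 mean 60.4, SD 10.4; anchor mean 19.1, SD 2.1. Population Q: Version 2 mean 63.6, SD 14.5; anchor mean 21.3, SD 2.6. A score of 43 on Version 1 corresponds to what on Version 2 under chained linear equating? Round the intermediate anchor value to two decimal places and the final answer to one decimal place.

Version 1 → anchor (Population P): v = (2.1/10.4)(43 − 60.4) + 19.1 = 15.59
anchor → Version 2 (Population Q): y = (14.5/2.6)(15.59 − 21.3) + 63.6 = 31.8

31.8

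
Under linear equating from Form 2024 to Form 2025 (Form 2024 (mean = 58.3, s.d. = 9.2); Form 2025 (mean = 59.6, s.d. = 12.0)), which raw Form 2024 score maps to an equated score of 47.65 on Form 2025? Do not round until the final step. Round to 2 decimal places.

49.14

Invert y = (SD_Y/SD_X)(x − M_X) + M_Y:
x = (SD_X/SD_Y)(y − M_Y) + M_X = (9.2/12.0)(47.65 − 59.6) + 58.3
x = 0.766667 × -11.950 + 58.3 = 49.14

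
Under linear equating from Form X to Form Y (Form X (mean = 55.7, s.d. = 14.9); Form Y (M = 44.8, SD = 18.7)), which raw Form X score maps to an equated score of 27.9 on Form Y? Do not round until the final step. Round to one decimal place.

42.2

Invert y = (SD_Y/SD_X)(x − M_X) + M_Y:
x = (SD_X/SD_Y)(y − M_Y) + M_X = (14.9/18.7)(27.9 − 44.8) + 55.7
x = 0.796791 × -16.900 + 55.7 = 42.2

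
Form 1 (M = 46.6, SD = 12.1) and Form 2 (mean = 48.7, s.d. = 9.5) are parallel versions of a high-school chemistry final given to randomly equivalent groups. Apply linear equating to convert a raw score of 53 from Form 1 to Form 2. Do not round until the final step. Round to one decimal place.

Linear equating: y = (SD_Y/SD_X)(x − M_X) + M_Y
y = (9.5/12.1)(53 − 46.6) + 48.7
y = 0.785124 × 6.4 + 48.7 = 5.0248 + 48.7 = 53.7

53.7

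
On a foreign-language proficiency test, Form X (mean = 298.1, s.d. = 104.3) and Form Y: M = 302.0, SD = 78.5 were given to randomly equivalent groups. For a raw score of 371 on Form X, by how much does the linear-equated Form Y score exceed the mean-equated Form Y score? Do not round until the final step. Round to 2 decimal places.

Mean-equated: 371 + (302.0 − 298.1) = 374.90
Linear-equated: (78.5/104.3)(371 − 298.1) + 302.0 = 356.867
Difference = 356.867 − 374.90 = -18.03

-18.03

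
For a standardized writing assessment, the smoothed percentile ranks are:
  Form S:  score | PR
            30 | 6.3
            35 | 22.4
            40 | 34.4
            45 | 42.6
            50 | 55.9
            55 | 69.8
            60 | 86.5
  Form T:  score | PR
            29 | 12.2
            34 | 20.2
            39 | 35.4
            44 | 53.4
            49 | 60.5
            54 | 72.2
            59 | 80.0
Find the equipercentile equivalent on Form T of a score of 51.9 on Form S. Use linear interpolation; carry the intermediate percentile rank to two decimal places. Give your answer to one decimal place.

49.3

PR of 51.9 on Form S: 55.9 + (51.9 − 50)/(55 − 50) × (69.8 − 55.9) = 61.18
On Form T, PR 61.18 falls between score 49 (PR 60.5) and 54 (PR 72.2).
Interpolate: 49 + (61.18 − 60.5)/(72.2 − 60.5) × (54 − 49) = 49.3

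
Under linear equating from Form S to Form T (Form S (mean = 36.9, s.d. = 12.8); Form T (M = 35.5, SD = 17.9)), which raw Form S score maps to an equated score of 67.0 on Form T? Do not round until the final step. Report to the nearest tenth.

59.4

Invert y = (SD_Y/SD_X)(x − M_X) + M_Y:
x = (SD_X/SD_Y)(y − M_Y) + M_X = (12.8/17.9)(67.0 − 35.5) + 36.9
x = 0.715084 × 31.500 + 36.9 = 59.4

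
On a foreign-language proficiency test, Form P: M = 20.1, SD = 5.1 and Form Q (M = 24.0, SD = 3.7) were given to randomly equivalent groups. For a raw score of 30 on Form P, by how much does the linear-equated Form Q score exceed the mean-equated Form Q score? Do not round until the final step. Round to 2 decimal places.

Mean-equated: 30 + (24.0 − 20.1) = 33.90
Linear-equated: (3.7/5.1)(30 − 20.1) + 24.0 = 31.182
Difference = 31.182 − 33.90 = -2.72

-2.72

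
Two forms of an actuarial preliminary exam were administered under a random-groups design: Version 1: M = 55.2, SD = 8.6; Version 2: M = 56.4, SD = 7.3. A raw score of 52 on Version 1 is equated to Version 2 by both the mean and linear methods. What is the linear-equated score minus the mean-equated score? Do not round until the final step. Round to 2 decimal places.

Mean-equated: 52 + (56.4 − 55.2) = 53.20
Linear-equated: (7.3/8.6)(52 − 55.2) + 56.4 = 53.684
Difference = 53.684 − 53.20 = 0.48

0.48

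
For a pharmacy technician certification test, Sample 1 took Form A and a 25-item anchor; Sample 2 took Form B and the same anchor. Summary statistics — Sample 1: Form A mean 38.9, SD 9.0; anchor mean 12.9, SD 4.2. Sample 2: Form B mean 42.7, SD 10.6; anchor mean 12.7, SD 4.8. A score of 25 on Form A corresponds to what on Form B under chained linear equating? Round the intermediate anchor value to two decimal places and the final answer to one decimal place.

28.8

Form A → anchor (Sample 1): v = (4.2/9.0)(25 − 38.9) + 12.9 = 6.41
anchor → Form B (Sample 2): y = (10.6/4.8)(6.41 − 12.7) + 42.7 = 28.8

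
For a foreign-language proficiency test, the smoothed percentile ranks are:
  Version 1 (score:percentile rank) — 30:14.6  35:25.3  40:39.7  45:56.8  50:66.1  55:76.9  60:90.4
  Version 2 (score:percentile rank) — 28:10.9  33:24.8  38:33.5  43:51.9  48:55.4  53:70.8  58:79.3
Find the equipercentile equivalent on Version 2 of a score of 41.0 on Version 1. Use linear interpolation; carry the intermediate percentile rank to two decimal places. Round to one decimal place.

40.6

PR of 41.0 on Version 1: 39.7 + (41.0 − 40)/(45 − 40) × (56.8 − 39.7) = 43.12
On Version 2, PR 43.12 falls between score 38 (PR 33.5) and 43 (PR 51.9).
Interpolate: 38 + (43.12 − 33.5)/(51.9 − 33.5) × (43 − 38) = 40.6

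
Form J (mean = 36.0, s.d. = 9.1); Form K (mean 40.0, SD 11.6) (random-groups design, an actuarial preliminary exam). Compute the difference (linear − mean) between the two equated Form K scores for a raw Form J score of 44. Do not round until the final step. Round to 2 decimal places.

Mean-equated: 44 + (40.0 − 36.0) = 48.00
Linear-equated: (11.6/9.1)(44 − 36.0) + 40.0 = 50.198
Difference = 50.198 − 48.00 = 2.20

2.20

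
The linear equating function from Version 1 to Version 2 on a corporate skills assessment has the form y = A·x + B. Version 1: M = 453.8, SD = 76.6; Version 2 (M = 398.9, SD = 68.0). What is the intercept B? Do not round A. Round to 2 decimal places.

-3.95

A = SD_Y / SD_X = 68.0 / 76.6 = 0.887728
B = M_Y − A·M_X = 398.9 − 0.887728 × 453.8 = -3.95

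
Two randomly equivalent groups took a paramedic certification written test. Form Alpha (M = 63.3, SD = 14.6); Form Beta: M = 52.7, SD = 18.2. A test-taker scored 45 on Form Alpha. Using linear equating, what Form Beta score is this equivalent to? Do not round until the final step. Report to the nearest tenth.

Linear equating: y = (SD_Y/SD_X)(x − M_X) + M_Y
y = (18.2/14.6)(45 − 63.3) + 52.7
y = 1.246575 × -18.3 + 52.7 = -22.8123 + 52.7 = 29.9

29.9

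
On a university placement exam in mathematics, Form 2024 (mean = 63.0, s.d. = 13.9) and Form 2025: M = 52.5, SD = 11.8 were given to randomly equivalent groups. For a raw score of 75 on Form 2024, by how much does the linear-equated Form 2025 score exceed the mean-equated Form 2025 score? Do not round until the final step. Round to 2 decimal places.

Mean-equated: 75 + (52.5 − 63.0) = 64.50
Linear-equated: (11.8/13.9)(75 − 63.0) + 52.5 = 62.687
Difference = 62.687 − 64.50 = -1.81

-1.81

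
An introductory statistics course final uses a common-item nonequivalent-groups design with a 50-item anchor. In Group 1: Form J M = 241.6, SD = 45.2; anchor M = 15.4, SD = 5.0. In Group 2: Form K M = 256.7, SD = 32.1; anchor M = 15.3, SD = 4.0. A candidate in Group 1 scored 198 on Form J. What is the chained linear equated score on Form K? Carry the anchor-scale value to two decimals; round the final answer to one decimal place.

218.8

Form J → anchor (Group 1): v = (5.0/45.2)(198 − 241.6) + 15.4 = 10.58
anchor → Form K (Group 2): y = (32.1/4.0)(10.58 − 15.3) + 256.7 = 218.8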